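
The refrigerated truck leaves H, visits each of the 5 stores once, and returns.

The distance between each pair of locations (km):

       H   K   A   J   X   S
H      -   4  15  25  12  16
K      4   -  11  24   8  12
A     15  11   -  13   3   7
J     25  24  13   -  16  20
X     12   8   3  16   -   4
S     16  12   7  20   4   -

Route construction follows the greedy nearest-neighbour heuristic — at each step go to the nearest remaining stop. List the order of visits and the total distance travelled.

From H: distances to unvisited — K=4, X=12, A=15, S=16, J=25. Nearest is K (4).
From K: distances to unvisited — X=8, A=11, S=12, J=24. Nearest is X (8).
From X: distances to unvisited — A=3, S=4, J=16. Nearest is A (3).
From A: distances to unvisited — S=7, J=13. Nearest is S (7).
From S: distances to unvisited — J=20. Nearest is J (20).
Return J→H: 25.
Total = 4 + 8 + 3 + 7 + 20 + 25 = 67.

67 km along H → K → X → A → S → J → H.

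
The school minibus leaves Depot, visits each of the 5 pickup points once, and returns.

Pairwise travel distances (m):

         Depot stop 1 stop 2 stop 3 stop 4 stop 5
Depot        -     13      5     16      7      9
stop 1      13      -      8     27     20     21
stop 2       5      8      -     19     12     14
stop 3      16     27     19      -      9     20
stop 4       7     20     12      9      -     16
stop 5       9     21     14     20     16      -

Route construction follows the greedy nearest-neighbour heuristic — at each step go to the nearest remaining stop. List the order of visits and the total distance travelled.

From Depot: distances to unvisited — stop 2=5, stop 4=7, stop 5=9, stop 1=13, stop 3=16. Nearest is stop 2 (5).
From stop 2: distances to unvisited — stop 1=8, stop 4=12, stop 5=14, stop 3=19. Nearest is stop 1 (8).
From stop 1: distances to unvisited — stop 4=20, stop 5=21, stop 3=27. Nearest is stop 4 (20).
From stop 4: distances to unvisited — stop 3=9, stop 5=16. Nearest is stop 3 (9).
From stop 3: distances to unvisited — stop 5=20. Nearest is stop 5 (20).
Return stop 5→Depot: 9.
Total = 5 + 8 + 20 + 9 + 20 + 9 = 71.

71 m along Depot → stop 2 → stop 1 → stop 4 → stop 3 → stop 5 → Depot.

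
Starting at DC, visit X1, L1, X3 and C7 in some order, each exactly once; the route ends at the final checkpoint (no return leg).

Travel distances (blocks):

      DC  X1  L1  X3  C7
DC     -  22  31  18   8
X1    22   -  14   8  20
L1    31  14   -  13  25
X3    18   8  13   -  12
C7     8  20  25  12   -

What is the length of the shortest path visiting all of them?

There are 4! = 24 possible orderings.
DC - X1 - L1 - X3 - C7: 22+14+13+12 = 61
DC - X1 - L1 - C7 - X3: 22+14+25+12 = 73
DC - X1 - X3 - L1 - C7: 22+8+13+25 = 68
DC - X1 - X3 - C7 - L1: 22+8+12+25 = 67
DC - X1 - C7 - L1 - X3: 22+20+25+13 = 80
DC - X1 - C7 - X3 - L1: 22+20+12+13 = 67
DC - L1 - X1 - X3 - C7: 31+14+8+12 = 65
DC - L1 - X1 - C7 - X3: 31+14+20+12 = 77
DC - L1 - X3 - X1 - C7: 31+13+8+20 = 72
DC - L1 - X3 - C7 - X1: 31+13+12+20 = 76
DC - L1 - C7 - X1 - X3: 31+25+20+8 = 84
DC - L1 - C7 - X3 - X1: 31+25+12+8 = 76
DC - X3 - X1 - L1 - C7: 18+8+14+25 = 65
DC - X3 - X1 - C7 - L1: 18+8+20+25 = 71
… (10 more)
DC - C7 - X3 - X1 - L1: 8+12+8+14 = 42  ← best
The minimum is 42.
One shortest path: DC → C7 → X3 → X1 → L1.

Shortest open route: 42 blocks.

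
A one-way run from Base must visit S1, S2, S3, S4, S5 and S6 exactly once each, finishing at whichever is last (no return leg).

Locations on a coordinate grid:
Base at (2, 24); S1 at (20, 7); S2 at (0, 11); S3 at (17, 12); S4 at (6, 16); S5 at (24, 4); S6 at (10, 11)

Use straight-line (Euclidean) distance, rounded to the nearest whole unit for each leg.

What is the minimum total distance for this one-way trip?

Shortest open route: 45.

There are 6! = 720 possible orderings.
Base→S1→S2→S3→S4→S5→S6: 25+20+17+12+22+16 = 112
Base→S1→S2→S3→S4→S6→S5: 25+20+17+12+6+16 = 96
Base→S1→S2→S3→S5→S4→S6: 25+20+17+11+22+6 = 101
Base→S1→S2→S3→S5→S6→S4: 25+20+17+11+16+6 = 95
Base→S1→S2→S3→S6→S4→S5: 25+20+17+7+6+22 = 97
Base→S1→S2→S3→S6→S5→S4: 25+20+17+7+16+22 = 107
Base→S1→S2→S4→S3→S5→S6: 25+20+8+12+11+16 = 92
Base→S1→S2→S4→S3→S6→S5: 25+20+8+12+7+16 = 88
… (712 more)
Base→S2→S4→S6→S3→S1→S5: 13+8+6+7+6+5 = 45  ← best
The minimum is 45.
One shortest path: Base → S2 → S4 → S6 → S3 → S1 → S5.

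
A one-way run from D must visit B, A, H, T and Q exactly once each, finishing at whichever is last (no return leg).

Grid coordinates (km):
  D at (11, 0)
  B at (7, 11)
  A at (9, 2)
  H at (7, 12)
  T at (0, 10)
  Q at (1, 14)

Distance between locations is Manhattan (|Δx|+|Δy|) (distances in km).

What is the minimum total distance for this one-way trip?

There are 5! = 120 possible orderings.
D → B → A → H → T → Q: 15+11+12+9+5 = 52
D → B → A → H → Q → T: 15+11+12+8+5 = 51
D → B → A → T → H → Q: 15+11+17+9+8 = 60
D → B → A → T → Q → H: 15+11+17+5+8 = 56
D → B → A → Q → H → T: 15+11+20+8+9 = 63
D → B → A → Q → T → H: 15+11+20+5+9 = 60
D → B → H → A → T → Q: 15+1+12+17+5 = 50
D → B → H → A → Q → T: 15+1+12+20+5 = 53
D → B → H → T → A → Q: 15+1+9+17+20 = 62
D → B → H → T → Q → A: 15+1+9+5+20 = 50
D → B → H → Q → A → T: 15+1+8+20+17 = 61
D → B → H → Q → T → A: 15+1+8+5+17 = 46
D → B → T → A → H → Q: 15+8+17+12+8 = 60
D → B → T → A → Q → H: 15+8+17+20+8 = 68
… (106 more)
D → A → B → H → Q → T: 4+11+1+8+5 = 29  ← best
The minimum is 29.
One shortest path: D → A → B → H → Q → T.

Minimum one-way distance = 29 km.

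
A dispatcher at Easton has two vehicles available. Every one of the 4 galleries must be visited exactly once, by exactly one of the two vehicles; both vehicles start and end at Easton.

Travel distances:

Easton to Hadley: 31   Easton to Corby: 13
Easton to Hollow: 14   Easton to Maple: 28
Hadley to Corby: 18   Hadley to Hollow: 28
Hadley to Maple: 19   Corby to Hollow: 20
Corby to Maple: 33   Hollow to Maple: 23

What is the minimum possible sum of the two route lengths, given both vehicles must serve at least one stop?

Minimum combined distance: 106.

Try each way of splitting the stops between the two vehicles (each non-empty) and, for each split, find the best tour for each vehicle:
  {Hadley} + {Corby, Hollow, Maple}: 62 + 83 = 145
  {Corby} + {Hadley, Hollow, Maple}: 26 + 87 = 113
  {Hadley, Corby} + {Hollow, Maple}: 62 + 65 = 127
  {Hollow} + {Hadley, Corby, Maple}: 28 + 78 = 106
  {Hadley, Hollow} + {Corby, Maple}: 73 + 74 = 147
  {Corby, Hollow} + {Hadley, Maple}: 47 + 78 = 125
  … (7 splits in total)
Best: vehicle 1 Easton → Hollow → Easton = 28; vehicle 2 Easton → Corby → Hadley → Maple → Easton = 78; combined 106.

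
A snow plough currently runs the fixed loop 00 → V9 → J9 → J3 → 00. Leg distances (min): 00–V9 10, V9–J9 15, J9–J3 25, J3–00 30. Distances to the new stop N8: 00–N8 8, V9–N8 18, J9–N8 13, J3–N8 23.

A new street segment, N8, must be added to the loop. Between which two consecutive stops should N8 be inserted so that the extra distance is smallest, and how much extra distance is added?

Adding 1 min by placing N8 on the J3–00 leg.

Insertion cost between consecutive stops i–j is d(i,N8) + d(N8,j) − d(i,j):
  between 00 and V9: 8 + 18 − 10 = 16
  between V9 and J9: 18 + 13 − 15 = 16
  between J9 and J3: 13 + 23 − 25 = 11
  between J3 and 00: 23 + 8 − 30 = 1
Cheapest insertion is between J3 and 00, adding 1.
New total = 80 + 1 = 81.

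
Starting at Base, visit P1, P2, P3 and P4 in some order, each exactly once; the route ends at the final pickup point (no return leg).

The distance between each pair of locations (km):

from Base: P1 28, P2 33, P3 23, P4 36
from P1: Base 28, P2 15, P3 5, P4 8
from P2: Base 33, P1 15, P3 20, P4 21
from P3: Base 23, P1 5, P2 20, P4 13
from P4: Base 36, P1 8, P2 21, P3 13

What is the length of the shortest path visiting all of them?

There are 4! = 24 possible orderings.
Base - P1 - P2 - P3 - P4: 28+15+20+13 = 76
Base - P1 - P2 - P4 - P3: 28+15+21+13 = 77
Base - P1 - P3 - P2 - P4: 28+5+20+21 = 74
Base - P1 - P3 - P4 - P2: 28+5+13+21 = 67
Base - P1 - P4 - P2 - P3: 28+8+21+20 = 77
Base - P1 - P4 - P3 - P2: 28+8+13+20 = 69
Base - P2 - P1 - P3 - P4: 33+15+5+13 = 66
Base - P2 - P1 - P4 - P3: 33+15+8+13 = 69
Base - P2 - P3 - P1 - P4: 33+20+5+8 = 66
Base - P2 - P3 - P4 - P1: 33+20+13+8 = 74
Base - P2 - P4 - P1 - P3: 33+21+8+5 = 67
Base - P2 - P4 - P3 - P1: 33+21+13+5 = 72
Base - P3 - P1 - P2 - P4: 23+5+15+21 = 64
Base - P3 - P1 - P4 - P2: 23+5+8+21 = 57
… (10 more)
The minimum is 57.
One shortest path: Base → P3 → P1 → P4 → P2.

Minimum one-way distance = 57 km.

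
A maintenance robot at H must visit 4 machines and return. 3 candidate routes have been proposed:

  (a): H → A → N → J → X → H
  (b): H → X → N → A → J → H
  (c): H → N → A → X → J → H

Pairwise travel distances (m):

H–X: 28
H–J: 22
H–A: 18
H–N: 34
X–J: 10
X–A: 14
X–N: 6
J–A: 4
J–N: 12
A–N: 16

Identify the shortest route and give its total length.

(a): 18 + 16 + 12 + 10 + 28 = 84
(b): 28 + 6 + 16 + 4 + 22 = 76
(c): 34 + 16 + 14 + 10 + 22 = 96

76 m — (b) is the shortest.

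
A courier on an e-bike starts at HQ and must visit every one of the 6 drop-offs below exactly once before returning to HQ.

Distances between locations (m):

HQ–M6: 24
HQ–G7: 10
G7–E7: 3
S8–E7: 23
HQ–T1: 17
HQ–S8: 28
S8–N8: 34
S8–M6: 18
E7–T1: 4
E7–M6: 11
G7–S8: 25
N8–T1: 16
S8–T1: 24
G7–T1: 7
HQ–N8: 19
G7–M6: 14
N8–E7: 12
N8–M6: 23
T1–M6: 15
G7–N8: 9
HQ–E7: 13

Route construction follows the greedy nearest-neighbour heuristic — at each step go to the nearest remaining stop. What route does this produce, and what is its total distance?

From HQ: distances to unvisited — G7=10, E7=13, T1=17, N8=19, M6=24, S8=28. Nearest is G7 (10).
From G7: distances to unvisited — E7=3, T1=7, N8=9, M6=14, S8=25. Nearest is E7 (3).
From E7: distances to unvisited — T1=4, M6=11, N8=12, S8=23. Nearest is T1 (4).
From T1: distances to unvisited — M6=15, N8=16, S8=24. Nearest is M6 (15).
From M6: distances to unvisited — S8=18, N8=23. Nearest is S8 (18).
From S8: distances to unvisited — N8=34. Nearest is N8 (34).
Return N8→HQ: 19.
Total = 10 + 3 + 4 + 15 + 18 + 34 + 19 = 103.

103 m along HQ → G7 → E7 → T1 → M6 → S8 → N8 → HQ.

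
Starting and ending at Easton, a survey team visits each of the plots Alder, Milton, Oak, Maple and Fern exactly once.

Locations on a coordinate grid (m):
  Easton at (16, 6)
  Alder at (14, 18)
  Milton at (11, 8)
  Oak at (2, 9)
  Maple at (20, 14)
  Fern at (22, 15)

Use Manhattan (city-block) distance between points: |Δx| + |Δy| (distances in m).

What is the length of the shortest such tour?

There are 60 distinct closed tours to check (reversals are equivalent).
Easton → Alder → Milton → Oak → Maple → Fern → Easton: 14+13+10+23+3+15 = 78
Easton → Alder → Milton → Oak → Fern → Maple → Easton: 14+13+10+26+3+12 = 78
Easton → Alder → Milton → Maple → Oak → Fern → Easton: 14+13+15+23+26+15 = 106
Easton → Alder → Milton → Maple → Fern → Oak → Easton: 14+13+15+3+26+17 = 88
Easton → Alder → Milton → Fern → Oak → Maple → Easton: 14+13+18+26+23+12 = 106
Easton → Alder → Milton → Fern → Maple → Oak → Easton: 14+13+18+3+23+17 = 88
Easton → Alder → Oak → Milton → Maple → Fern → Easton: 14+21+10+15+3+15 = 78
Easton → Alder → Oak → Milton → Fern → Maple → Easton: 14+21+10+18+3+12 = 78
Easton → Alder → Oak → Maple → Milton → Fern → Easton: 14+21+23+15+18+15 = 106
Easton → Alder → Oak → Maple → Fern → Milton → Easton: 14+21+23+3+18+7 = 86
Easton → Alder → Oak → Fern → Milton → Maple → Easton: 14+21+26+18+15+12 = 106
Easton → Alder → Oak → Fern → Maple → Milton → Easton: 14+21+26+3+15+7 = 86
Easton → Alder → Maple → Milton → Oak → Fern → Easton: 14+10+15+10+26+15 = 90
Easton → Alder → Maple → Milton → Fern → Oak → Easton: 14+10+15+18+26+17 = 100
… (46 more)
Easton → Milton → Oak → Alder → Fern → Maple → Easton: 7+10+21+11+3+12 = 64  ← best
The minimum is 64.
One optimal route: Easton → Milton → Oak → Alder → Fern → Maple → Easton (or its reverse).

64 m — the shortest possible round trip.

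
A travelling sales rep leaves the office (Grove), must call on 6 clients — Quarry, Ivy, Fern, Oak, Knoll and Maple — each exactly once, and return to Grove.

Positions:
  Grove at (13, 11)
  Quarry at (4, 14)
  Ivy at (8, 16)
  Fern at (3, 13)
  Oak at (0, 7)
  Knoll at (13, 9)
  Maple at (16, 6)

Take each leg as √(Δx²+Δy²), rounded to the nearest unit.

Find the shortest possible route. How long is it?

41 — the shortest possible round trip.

Grove-Quarry-Ivy-Fern-Oak-Knoll-Maple-Grove: 9+4+6+7+13+4+6 = 49
Grove-Quarry-Ivy-Fern-Oak-Maple-Knoll-Grove: 9+4+6+7+16+4+2 = 48
Grove-Quarry-Ivy-Fern-Knoll-Oak-Maple-Grove: 9+4+6+11+13+16+6 = 65
Grove-Quarry-Ivy-Fern-Knoll-Maple-Oak-Grove: 9+4+6+11+4+16+14 = 64
Grove-Quarry-Ivy-Fern-Maple-Oak-Knoll-Grove: 9+4+6+15+16+13+2 = 65
Grove-Quarry-Ivy-Fern-Maple-Knoll-Oak-Grove: 9+4+6+15+4+13+14 = 65
Grove-Quarry-Ivy-Oak-Fern-Knoll-Maple-Grove: 9+4+12+7+11+4+6 = 53
Grove-Quarry-Ivy-Oak-Fern-Maple-Knoll-Grove: 9+4+12+7+15+4+2 = 53
… (352 more)
Grove-Ivy-Quarry-Fern-Oak-Maple-Knoll-Grove: 7+4+1+7+16+4+2 = 41  ← best
The minimum is 41.
One optimal route: Grove → Ivy → Quarry → Fern → Oak → Maple → Knoll → Grove (or its reverse).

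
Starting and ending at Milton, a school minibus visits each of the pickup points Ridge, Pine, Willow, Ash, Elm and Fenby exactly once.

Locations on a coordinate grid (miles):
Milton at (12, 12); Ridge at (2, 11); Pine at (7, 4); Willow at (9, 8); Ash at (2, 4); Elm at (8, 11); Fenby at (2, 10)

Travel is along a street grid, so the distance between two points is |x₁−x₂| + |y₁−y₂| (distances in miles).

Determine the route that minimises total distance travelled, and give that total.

With 6 stops there are 6!/2 = 360 distinct round trips (a route and its reverse cost the same).
Milton → Ridge → Pine → Willow → Ash → Elm → Fenby → Milton: 11+12+6+11+13+7+12 = 72
Milton → Ridge → Pine → Willow → Ash → Fenby → Elm → Milton: 11+12+6+11+6+7+5 = 58
Milton → Ridge → Pine → Willow → Elm → Ash → Fenby → Milton: 11+12+6+4+13+6+12 = 64
Milton → Ridge → Pine → Willow → Elm → Fenby → Ash → Milton: 11+12+6+4+7+6+18 = 64
Milton → Ridge → Pine → Willow → Fenby → Ash → Elm → Milton: 11+12+6+9+6+13+5 = 62
Milton → Ridge → Pine → Willow → Fenby → Elm → Ash → Milton: 11+12+6+9+7+13+18 = 76
Milton → Ridge → Pine → Ash → Willow → Elm → Fenby → Milton: 11+12+5+11+4+7+12 = 62
Milton → Ridge → Pine → Ash → Willow → Fenby → Elm → Milton: 11+12+5+11+9+7+5 = 60
… (352 more)
Milton → Willow → Pine → Ash → Fenby → Ridge → Elm → Milton: 7+6+5+6+1+6+5 = 36  ← best
The minimum is 36.
One optimal route: Milton → Willow → Pine → Ash → Fenby → Ridge → Elm → Milton (or its reverse).

Shortest round trip = 36 miles.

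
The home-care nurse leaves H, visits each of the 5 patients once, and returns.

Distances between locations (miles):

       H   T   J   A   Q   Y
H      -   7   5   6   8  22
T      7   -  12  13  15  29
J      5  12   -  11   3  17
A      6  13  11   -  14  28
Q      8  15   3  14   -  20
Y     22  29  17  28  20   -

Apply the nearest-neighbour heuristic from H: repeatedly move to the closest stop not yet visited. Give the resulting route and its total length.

86 miles along H → J → Q → A → T → Y → H.

From H: distances to unvisited — J=5, A=6, T=7, Q=8, Y=22. Nearest is J (5).
From J: distances to unvisited — Q=3, A=11, T=12, Y=17. Nearest is Q (3).
From Q: distances to unvisited — A=14, T=15, Y=20. Nearest is A (14).
From A: distances to unvisited — T=13, Y=28. Nearest is T (13).
From T: distances to unvisited — Y=29. Nearest is Y (29).
Return Y→H: 22.
Total = 5 + 3 + 14 + 13 + 29 + 22 = 86.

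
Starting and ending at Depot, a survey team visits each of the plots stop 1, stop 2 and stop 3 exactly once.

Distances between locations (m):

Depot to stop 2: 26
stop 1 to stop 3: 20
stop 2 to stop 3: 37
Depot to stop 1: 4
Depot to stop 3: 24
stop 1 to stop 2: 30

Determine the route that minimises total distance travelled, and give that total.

With 3 stops there are 3!/2 = 3 distinct round trips (a route and its reverse cost the same).
Depot → stop 1 → stop 2 → stop 3 → Depot: 4+30+37+24 = 95
Depot → stop 1 → stop 3 → stop 2 → Depot: 4+20+37+26 = 87
Depot → stop 2 → stop 1 → stop 3 → Depot: 26+30+20+24 = 100
The minimum is 87.
One optimal route: Depot → stop 1 → stop 3 → stop 2 → Depot (or its reverse).

Shortest round trip = 87 m.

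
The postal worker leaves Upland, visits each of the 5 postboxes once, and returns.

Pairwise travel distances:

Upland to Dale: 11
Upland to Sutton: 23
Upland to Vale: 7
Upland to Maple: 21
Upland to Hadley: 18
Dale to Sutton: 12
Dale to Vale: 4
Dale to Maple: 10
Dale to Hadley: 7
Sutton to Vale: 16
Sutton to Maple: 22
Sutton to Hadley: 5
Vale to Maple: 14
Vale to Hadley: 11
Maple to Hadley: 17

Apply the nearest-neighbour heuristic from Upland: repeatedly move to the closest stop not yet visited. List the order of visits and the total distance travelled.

Nearest-neighbour total = 66; route Upland → Vale → Dale → Hadley → Sutton → Maple → Upland.

Upland → [Vale:7 / Dale:11 / Hadley:18 / Maple:21 / Sutton:23] → Vale (7)
Vale → [Dale:4 / Hadley:11 / Maple:14 / Sutton:16] → Dale (4)
Dale → [Hadley:7 / Maple:10 / Sutton:12] → Hadley (7)
Hadley → [Sutton:5 / Maple:17] → Sutton (5)
Sutton → [Maple:22] → Maple (22)
Return Maple→Upland: 21.
Total = 7 + 4 + 7 + 5 + 22 + 21 = 66.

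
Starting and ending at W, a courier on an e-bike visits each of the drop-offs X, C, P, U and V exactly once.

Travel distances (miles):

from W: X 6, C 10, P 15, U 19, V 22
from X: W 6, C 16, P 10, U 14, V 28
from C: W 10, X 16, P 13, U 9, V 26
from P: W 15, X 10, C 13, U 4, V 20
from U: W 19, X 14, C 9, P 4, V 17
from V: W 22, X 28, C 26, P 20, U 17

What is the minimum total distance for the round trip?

Minimum total distance: 72 miles.

There are 60 distinct closed tours to check (reversals are equivalent).
W-X-C-P-U-V-W: 6+16+13+4+17+22 = 78
W-X-C-P-V-U-W: 6+16+13+20+17+19 = 91
W-X-C-U-P-V-W: 6+16+9+4+20+22 = 77
W-X-C-U-V-P-W: 6+16+9+17+20+15 = 83
W-X-C-V-P-U-W: 6+16+26+20+4+19 = 91
W-X-C-V-U-P-W: 6+16+26+17+4+15 = 84
W-X-P-C-U-V-W: 6+10+13+9+17+22 = 77
W-X-P-C-V-U-W: 6+10+13+26+17+19 = 91
W-X-P-U-C-V-W: 6+10+4+9+26+22 = 77
W-X-P-U-V-C-W: 6+10+4+17+26+10 = 73
W-X-P-V-C-U-W: 6+10+20+26+9+19 = 90
W-X-P-V-U-C-W: 6+10+20+17+9+10 = 72
W-X-U-C-P-V-W: 6+14+9+13+20+22 = 84
W-X-U-C-V-P-W: 6+14+9+26+20+15 = 90
… (46 more)
The minimum is 72.
One optimal route: W → X → P → V → U → C → W (or its reverse).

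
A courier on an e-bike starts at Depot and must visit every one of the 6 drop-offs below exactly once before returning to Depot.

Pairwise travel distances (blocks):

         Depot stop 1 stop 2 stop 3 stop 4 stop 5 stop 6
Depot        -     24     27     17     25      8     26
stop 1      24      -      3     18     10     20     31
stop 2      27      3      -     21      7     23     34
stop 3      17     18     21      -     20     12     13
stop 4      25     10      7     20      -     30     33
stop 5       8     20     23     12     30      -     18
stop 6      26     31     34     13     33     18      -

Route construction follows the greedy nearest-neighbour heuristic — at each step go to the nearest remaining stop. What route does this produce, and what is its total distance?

Total distance 99 blocks via the nearest-neighbour route Depot → stop 5 → stop 3 → stop 6 → stop 1 → stop 2 → stop 4 → Depot.

At Depot the remaining stops are stop 5 8, stop 3 17, stop 1 24, stop 4 25, stop 6 26, stop 2 27; go to stop 5.
At stop 5 the remaining stops are stop 3 12, stop 6 18, stop 1 20, stop 2 23, stop 4 30; go to stop 3.
At stop 3 the remaining stops are stop 6 13, stop 1 18, stop 4 20, stop 2 21; go to stop 6.
At stop 6 the remaining stops are stop 1 31, stop 4 33, stop 2 34; go to stop 1.
At stop 1 the remaining stops are stop 2 3, stop 4 10; go to stop 2.
At stop 2 the remaining stops are stop 4 7; go to stop 4.
Return stop 4→Depot: 25.
Total = 8 + 12 + 13 + 31 + 3 + 7 + 25 = 99.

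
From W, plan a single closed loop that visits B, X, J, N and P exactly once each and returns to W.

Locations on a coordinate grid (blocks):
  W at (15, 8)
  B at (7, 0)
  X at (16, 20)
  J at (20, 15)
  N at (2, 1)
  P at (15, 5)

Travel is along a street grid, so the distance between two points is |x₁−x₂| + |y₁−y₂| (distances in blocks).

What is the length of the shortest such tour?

W-B-X-J-N-P-W: 16+29+9+32+17+3 = 106
W-B-X-J-P-N-W: 16+29+9+15+17+20 = 106
W-B-X-N-J-P-W: 16+29+33+32+15+3 = 128
W-B-X-N-P-J-W: 16+29+33+17+15+12 = 122
W-B-X-P-J-N-W: 16+29+16+15+32+20 = 128
W-B-X-P-N-J-W: 16+29+16+17+32+12 = 122
W-B-J-X-N-P-W: 16+28+9+33+17+3 = 106
W-B-J-X-P-N-W: 16+28+9+16+17+20 = 106
W-B-J-N-X-P-W: 16+28+32+33+16+3 = 128
W-B-J-N-P-X-W: 16+28+32+17+16+13 = 122
W-B-J-P-X-N-W: 16+28+15+16+33+20 = 128
W-B-J-P-N-X-W: 16+28+15+17+33+13 = 122
W-B-N-X-J-P-W: 16+6+33+9+15+3 = 82
W-B-N-X-P-J-W: 16+6+33+16+15+12 = 98
… (46 more)
W-B-N-P-X-J-W: 16+6+17+16+9+12 = 76  ← best
The minimum is 76.
One optimal route: W → B → N → P → X → J → W (or its reverse).

Shortest round trip = 76 blocks.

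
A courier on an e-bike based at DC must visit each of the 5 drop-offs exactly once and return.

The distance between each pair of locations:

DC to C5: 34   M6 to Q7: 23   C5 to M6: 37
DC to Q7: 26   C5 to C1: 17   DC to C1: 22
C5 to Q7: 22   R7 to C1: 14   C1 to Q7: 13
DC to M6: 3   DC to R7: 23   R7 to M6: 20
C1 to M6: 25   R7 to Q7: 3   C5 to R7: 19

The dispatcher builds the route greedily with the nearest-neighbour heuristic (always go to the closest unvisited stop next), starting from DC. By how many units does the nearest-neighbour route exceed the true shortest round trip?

3 longer than the optimal tour.

DC: M6=3, C1=22, R7=23, Q7=26, C5=34 ⇒ M6
M6: R7=20, Q7=23, C1=25, C5=37 ⇒ R7
R7: Q7=3, C1=14, C5=19 ⇒ Q7
Q7: C1=13, C5=22 ⇒ C1
C1: C5=17 ⇒ C5
NN route DC → M6 → R7 → Q7 → C1 → C5 → DC costs 90.
Optimal: DC → C1 → C5 → R7 → Q7 → M6 → DC costs 87 (by enumerating all 60 distinct tours).
Excess = 90 − 87 = 3.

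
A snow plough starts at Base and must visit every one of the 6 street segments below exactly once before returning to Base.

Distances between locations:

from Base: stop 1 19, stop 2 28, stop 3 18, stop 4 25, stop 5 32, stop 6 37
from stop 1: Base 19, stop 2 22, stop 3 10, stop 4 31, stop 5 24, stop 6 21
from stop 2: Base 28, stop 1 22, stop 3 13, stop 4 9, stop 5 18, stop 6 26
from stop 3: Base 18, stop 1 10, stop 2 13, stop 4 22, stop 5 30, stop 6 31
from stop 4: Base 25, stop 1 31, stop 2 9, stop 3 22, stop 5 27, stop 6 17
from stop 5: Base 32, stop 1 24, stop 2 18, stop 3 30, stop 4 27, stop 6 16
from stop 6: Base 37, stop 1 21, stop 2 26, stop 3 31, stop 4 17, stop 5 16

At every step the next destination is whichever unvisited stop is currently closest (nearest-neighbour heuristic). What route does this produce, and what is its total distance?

Base → [stop 3:18 / stop 1:19 / stop 4:25 / stop 2:28 / stop 5:32 / stop 6:37] → stop 3 (18)
stop 3 → [stop 1:10 / stop 2:13 / stop 4:22 / stop 5:30 / stop 6:31] → stop 1 (10)
stop 1 → [stop 6:21 / stop 2:22 / stop 5:24 / stop 4:31] → stop 6 (21)
stop 6 → [stop 5:16 / stop 4:17 / stop 2:26] → stop 5 (16)
stop 5 → [stop 2:18 / stop 4:27] → stop 2 (18)
stop 2 → [stop 4:9] → stop 4 (9)
Return stop 4→Base: 25.
Total = 18 + 10 + 21 + 16 + 18 + 9 + 25 = 117.

117 along Base → stop 3 → stop 1 → stop 6 → stop 5 → stop 2 → stop 4 → Base.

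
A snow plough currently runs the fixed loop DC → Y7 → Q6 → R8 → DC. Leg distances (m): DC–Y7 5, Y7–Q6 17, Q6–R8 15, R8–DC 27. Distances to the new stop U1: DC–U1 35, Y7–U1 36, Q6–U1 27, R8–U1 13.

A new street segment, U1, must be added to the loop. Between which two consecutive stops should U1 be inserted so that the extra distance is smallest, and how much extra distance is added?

Insertion cost between consecutive stops i–j is d(i,U1) + d(U1,j) − d(i,j):
  between DC and Y7: 35 + 36 − 5 = 66
  between Y7 and Q6: 36 + 27 − 17 = 46
  between Q6 and R8: 27 + 13 − 15 = 25
  between R8 and DC: 13 + 35 − 27 = 21
Cheapest insertion is between R8 and DC, adding 21.
New total = 64 + 21 = 85.

Minimum extra distance: 21 m, inserting U1 between R8 and DC.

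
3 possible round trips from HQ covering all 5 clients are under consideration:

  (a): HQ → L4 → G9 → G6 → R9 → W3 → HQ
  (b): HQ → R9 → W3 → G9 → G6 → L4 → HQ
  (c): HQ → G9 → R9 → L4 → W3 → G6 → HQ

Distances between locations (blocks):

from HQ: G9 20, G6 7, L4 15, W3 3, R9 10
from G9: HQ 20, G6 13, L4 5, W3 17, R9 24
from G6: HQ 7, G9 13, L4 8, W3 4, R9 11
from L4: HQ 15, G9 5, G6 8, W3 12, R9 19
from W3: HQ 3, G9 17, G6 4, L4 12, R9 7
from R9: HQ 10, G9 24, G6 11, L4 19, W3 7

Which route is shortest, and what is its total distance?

54 blocks — (a) is the shortest.

(a): 15 + 5 + 13 + 11 + 7 + 3 = 54
(b): 10 + 7 + 17 + 13 + 8 + 15 = 70
(c): 20 + 24 + 19 + 12 + 4 + 7 = 86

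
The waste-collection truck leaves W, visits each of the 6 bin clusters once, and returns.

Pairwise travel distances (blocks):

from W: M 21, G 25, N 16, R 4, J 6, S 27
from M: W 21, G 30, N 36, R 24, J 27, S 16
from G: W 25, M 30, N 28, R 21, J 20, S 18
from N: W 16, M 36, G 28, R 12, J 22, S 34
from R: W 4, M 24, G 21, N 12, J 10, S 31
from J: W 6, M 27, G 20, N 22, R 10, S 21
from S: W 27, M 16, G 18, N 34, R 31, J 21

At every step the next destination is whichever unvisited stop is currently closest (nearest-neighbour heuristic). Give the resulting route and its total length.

Nearest-neighbour total = 120 blocks; route W → R → J → G → S → M → N → W.

At W the remaining stops are R 4, J 6, N 16, M 21, G 25, S 27; go to R.
At R the remaining stops are J 10, N 12, G 21, M 24, S 31; go to J.
At J the remaining stops are G 20, S 21, N 22, M 27; go to G.
At G the remaining stops are S 18, N 28, M 30; go to S.
At S the remaining stops are M 16, N 34; go to M.
At M the remaining stops are N 36; go to N.
Return N→W: 16.
Total = 4 + 10 + 20 + 18 + 16 + 36 + 16 = 120.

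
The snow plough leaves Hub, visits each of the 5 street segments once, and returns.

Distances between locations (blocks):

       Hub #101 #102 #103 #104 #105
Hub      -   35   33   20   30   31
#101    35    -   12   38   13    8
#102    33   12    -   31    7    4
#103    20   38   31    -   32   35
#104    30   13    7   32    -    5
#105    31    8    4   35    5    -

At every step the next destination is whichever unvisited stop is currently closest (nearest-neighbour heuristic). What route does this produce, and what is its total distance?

Nearest-neighbour total = 108 blocks; route Hub → #103 → #102 → #105 → #104 → #101 → Hub.

At Hub the remaining stops are #103 20, #104 30, #105 31, #102 33, #101 35; go to #103.
At #103 the remaining stops are #102 31, #104 32, #105 35, #101 38; go to #102.
At #102 the remaining stops are #105 4, #104 7, #101 12; go to #105.
At #105 the remaining stops are #104 5, #101 8; go to #104.
At #104 the remaining stops are #101 13; go to #101.
Return #101→Hub: 35.
Total = 20 + 31 + 4 + 5 + 13 + 35 = 108.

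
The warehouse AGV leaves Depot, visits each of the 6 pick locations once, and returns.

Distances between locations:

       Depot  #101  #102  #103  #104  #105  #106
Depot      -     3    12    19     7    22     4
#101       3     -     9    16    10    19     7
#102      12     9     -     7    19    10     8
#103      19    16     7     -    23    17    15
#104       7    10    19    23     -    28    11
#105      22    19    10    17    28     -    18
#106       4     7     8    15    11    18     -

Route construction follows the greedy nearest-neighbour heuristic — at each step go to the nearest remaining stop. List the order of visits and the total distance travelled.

At Depot the remaining stops are #101 3, #106 4, #104 7, #102 12, #103 19, #105 22; go to #101.
At #101 the remaining stops are #106 7, #102 9, #104 10, #103 16, #105 19; go to #106.
At #106 the remaining stops are #102 8, #104 11, #103 15, #105 18; go to #102.
At #102 the remaining stops are #103 7, #105 10, #104 19; go to #103.
At #103 the remaining stops are #105 17, #104 23; go to #105.
At #105 the remaining stops are #104 28; go to #104.
Return #104→Depot: 7.
Total = 3 + 7 + 8 + 7 + 17 + 28 + 7 = 77.

77 along Depot → #101 → #106 → #102 → #103 → #105 → #104 → Depot.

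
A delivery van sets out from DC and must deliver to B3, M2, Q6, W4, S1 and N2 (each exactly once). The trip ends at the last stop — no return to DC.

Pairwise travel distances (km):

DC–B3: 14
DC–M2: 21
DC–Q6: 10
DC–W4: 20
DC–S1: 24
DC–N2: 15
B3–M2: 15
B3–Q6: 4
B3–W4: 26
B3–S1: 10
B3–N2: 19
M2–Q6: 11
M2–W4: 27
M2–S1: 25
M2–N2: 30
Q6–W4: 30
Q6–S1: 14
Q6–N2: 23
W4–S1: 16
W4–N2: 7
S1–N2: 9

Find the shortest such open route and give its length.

Shortest open route: 61 km.

There are 6! = 720 possible orderings.
DC→B3→M2→Q6→W4→S1→N2: 14+15+11+30+16+9 = 95
DC→B3→M2→Q6→W4→N2→S1: 14+15+11+30+7+9 = 86
DC→B3→M2→Q6→S1→W4→N2: 14+15+11+14+16+7 = 77
DC→B3→M2→Q6→S1→N2→W4: 14+15+11+14+9+7 = 70
DC→B3→M2→Q6→N2→W4→S1: 14+15+11+23+7+16 = 86
DC→B3→M2→Q6→N2→S1→W4: 14+15+11+23+9+16 = 88
DC→B3→M2→W4→Q6→S1→N2: 14+15+27+30+14+9 = 109
DC→B3→M2→W4→Q6→N2→S1: 14+15+27+30+23+9 = 118
… (712 more)
DC→W4→N2→S1→B3→Q6→M2: 20+7+9+10+4+11 = 61  ← best
The minimum is 61.
One shortest path: DC → W4 → N2 → S1 → B3 → Q6 → M2.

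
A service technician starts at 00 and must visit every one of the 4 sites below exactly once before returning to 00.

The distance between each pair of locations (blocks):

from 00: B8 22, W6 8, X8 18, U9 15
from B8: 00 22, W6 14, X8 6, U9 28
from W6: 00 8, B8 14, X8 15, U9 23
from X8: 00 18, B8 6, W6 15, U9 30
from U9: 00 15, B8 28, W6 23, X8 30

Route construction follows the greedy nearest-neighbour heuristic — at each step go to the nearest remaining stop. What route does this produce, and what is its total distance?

73 blocks along 00 → W6 → B8 → X8 → U9 → 00.

At 00 the remaining stops are W6 8, U9 15, X8 18, B8 22; go to W6.
At W6 the remaining stops are B8 14, X8 15, U9 23; go to B8.
At B8 the remaining stops are X8 6, U9 28; go to X8.
At X8 the remaining stops are U9 30; go to U9.
Return U9→00: 15.
Total = 8 + 14 + 6 + 30 + 15 = 73.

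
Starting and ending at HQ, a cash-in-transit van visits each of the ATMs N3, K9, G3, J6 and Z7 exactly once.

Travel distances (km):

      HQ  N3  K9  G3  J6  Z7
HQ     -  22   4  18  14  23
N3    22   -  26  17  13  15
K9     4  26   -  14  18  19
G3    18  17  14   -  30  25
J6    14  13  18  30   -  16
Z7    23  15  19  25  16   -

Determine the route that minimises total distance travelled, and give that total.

80 km — the shortest possible round trip.

With 5 stops there are 5!/2 = 60 distinct round trips (a route and its reverse cost the same).
HQ → N3 → K9 → G3 → J6 → Z7 → HQ: 22+26+14+30+16+23 = 131
HQ → N3 → K9 → G3 → Z7 → J6 → HQ: 22+26+14+25+16+14 = 117
HQ → N3 → K9 → J6 → G3 → Z7 → HQ: 22+26+18+30+25+23 = 144
HQ → N3 → K9 → J6 → Z7 → G3 → HQ: 22+26+18+16+25+18 = 125
HQ → N3 → K9 → Z7 → G3 → J6 → HQ: 22+26+19+25+30+14 = 136
HQ → N3 → K9 → Z7 → J6 → G3 → HQ: 22+26+19+16+30+18 = 131
HQ → N3 → G3 → K9 → J6 → Z7 → HQ: 22+17+14+18+16+23 = 110
HQ → N3 → G3 → K9 → Z7 → J6 → HQ: 22+17+14+19+16+14 = 102
HQ → N3 → G3 → J6 → K9 → Z7 → HQ: 22+17+30+18+19+23 = 129
HQ → N3 → G3 → J6 → Z7 → K9 → HQ: 22+17+30+16+19+4 = 108
HQ → N3 → G3 → Z7 → K9 → J6 → HQ: 22+17+25+19+18+14 = 115
HQ → N3 → G3 → Z7 → J6 → K9 → HQ: 22+17+25+16+18+4 = 102
HQ → N3 → J6 → K9 → G3 → Z7 → HQ: 22+13+18+14+25+23 = 115
HQ → N3 → J6 → K9 → Z7 → G3 → HQ: 22+13+18+19+25+18 = 115
… (46 more)
HQ → K9 → G3 → N3 → Z7 → J6 → HQ: 4+14+17+15+16+14 = 80  ← best
The minimum is 80.
One optimal route: HQ → K9 → G3 → N3 → Z7 → J6 → HQ (or its reverse).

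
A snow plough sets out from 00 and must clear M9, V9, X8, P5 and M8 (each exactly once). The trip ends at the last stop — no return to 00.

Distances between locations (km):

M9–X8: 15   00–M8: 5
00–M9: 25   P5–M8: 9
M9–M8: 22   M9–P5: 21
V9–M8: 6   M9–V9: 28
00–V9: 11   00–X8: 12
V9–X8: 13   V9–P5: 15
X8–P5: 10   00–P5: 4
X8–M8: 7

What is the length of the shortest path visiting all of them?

There are 5! = 120 possible orderings.
00 - M9 - V9 - X8 - P5 - M8: 25+28+13+10+9 = 85
00 - M9 - V9 - X8 - M8 - P5: 25+28+13+7+9 = 82
00 - M9 - V9 - P5 - X8 - M8: 25+28+15+10+7 = 85
00 - M9 - V9 - P5 - M8 - X8: 25+28+15+9+7 = 84
00 - M9 - V9 - M8 - X8 - P5: 25+28+6+7+10 = 76
00 - M9 - V9 - M8 - P5 - X8: 25+28+6+9+10 = 78
00 - M9 - X8 - V9 - P5 - M8: 25+15+13+15+9 = 77
00 - M9 - X8 - V9 - M8 - P5: 25+15+13+6+9 = 68
00 - M9 - X8 - P5 - V9 - M8: 25+15+10+15+6 = 71
00 - M9 - X8 - P5 - M8 - V9: 25+15+10+9+6 = 65
00 - M9 - X8 - M8 - V9 - P5: 25+15+7+6+15 = 68
00 - M9 - X8 - M8 - P5 - V9: 25+15+7+9+15 = 71
00 - M9 - P5 - V9 - X8 - M8: 25+21+15+13+7 = 81
00 - M9 - P5 - V9 - M8 - X8: 25+21+15+6+7 = 74
… (106 more)
00 - P5 - V9 - M8 - X8 - M9: 4+15+6+7+15 = 47  ← best
The minimum is 47.
One shortest path: 00 → P5 → V9 → M8 → X8 → M9.

Minimum one-way distance = 47 km.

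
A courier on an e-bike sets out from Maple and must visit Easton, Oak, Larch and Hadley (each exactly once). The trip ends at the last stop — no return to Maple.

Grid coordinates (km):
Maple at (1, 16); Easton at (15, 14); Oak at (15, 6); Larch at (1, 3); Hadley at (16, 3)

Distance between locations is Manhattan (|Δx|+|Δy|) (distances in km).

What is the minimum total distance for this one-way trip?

Minimum one-way distance = 40 km.

There are 4! = 24 possible orderings.
Maple → Easton → Oak → Larch → Hadley: 16+8+17+15 = 56
Maple → Easton → Oak → Hadley → Larch: 16+8+4+15 = 43
Maple → Easton → Larch → Oak → Hadley: 16+25+17+4 = 62
Maple → Easton → Larch → Hadley → Oak: 16+25+15+4 = 60
Maple → Easton → Hadley → Oak → Larch: 16+12+4+17 = 49
Maple → Easton → Hadley → Larch → Oak: 16+12+15+17 = 60
Maple → Oak → Easton → Larch → Hadley: 24+8+25+15 = 72
Maple → Oak → Easton → Hadley → Larch: 24+8+12+15 = 59
Maple → Oak → Larch → Easton → Hadley: 24+17+25+12 = 78
Maple → Oak → Larch → Hadley → Easton: 24+17+15+12 = 68
Maple → Oak → Hadley → Easton → Larch: 24+4+12+25 = 65
Maple → Oak → Hadley → Larch → Easton: 24+4+15+25 = 68
Maple → Larch → Easton → Oak → Hadley: 13+25+8+4 = 50
Maple → Larch → Easton → Hadley → Oak: 13+25+12+4 = 54
… (10 more)
Maple → Larch → Hadley → Oak → Easton: 13+15+4+8 = 40  ← best
The minimum is 40.
One shortest path: Maple → Larch → Hadley → Oak → Easton.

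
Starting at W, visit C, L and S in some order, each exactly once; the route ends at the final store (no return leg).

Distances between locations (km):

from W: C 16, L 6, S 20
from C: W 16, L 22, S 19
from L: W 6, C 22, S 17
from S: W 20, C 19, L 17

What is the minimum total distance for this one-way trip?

Minimum one-way distance = 42 km.

There are 3! = 6 possible orderings.
W→C→L→S: 16+22+17 = 55
W→C→S→L: 16+19+17 = 52
W→L→C→S: 6+22+19 = 47
W→L→S→C: 6+17+19 = 42
W→S→C→L: 20+19+22 = 61
W→S→L→C: 20+17+22 = 59
The minimum is 42.
One shortest path: W → L → S → C.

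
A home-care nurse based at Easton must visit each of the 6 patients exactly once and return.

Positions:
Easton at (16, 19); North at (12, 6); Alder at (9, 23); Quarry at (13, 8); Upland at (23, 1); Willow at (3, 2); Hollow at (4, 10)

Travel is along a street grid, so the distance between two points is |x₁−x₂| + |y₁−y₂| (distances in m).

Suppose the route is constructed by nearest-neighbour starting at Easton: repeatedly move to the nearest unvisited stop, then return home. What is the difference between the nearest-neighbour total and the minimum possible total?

Easton: Alder=11, Quarry=14, North=17, Hollow=21, Upland=25, Willow=30 ⇒ Alder
Alder: Hollow=18, Quarry=19, North=20, Willow=27, Upland=36 ⇒ Hollow
Hollow: Willow=9, Quarry=11, North=12, Upland=28 ⇒ Willow
Willow: North=13, Quarry=16, Upland=21 ⇒ North
North: Quarry=3, Upland=16 ⇒ Quarry
Quarry: Upland=17 ⇒ Upland
NN route Easton → Alder → Hollow → Willow → North → Quarry → Upland → Easton costs 96.
Optimal: Easton → Alder → Hollow → Willow → Upland → North → Quarry → Easton costs 92 (by enumerating all 360 distinct tours).
Excess = 96 − 92 = 4.

The nearest-neighbour route is 4 m longer than optimal.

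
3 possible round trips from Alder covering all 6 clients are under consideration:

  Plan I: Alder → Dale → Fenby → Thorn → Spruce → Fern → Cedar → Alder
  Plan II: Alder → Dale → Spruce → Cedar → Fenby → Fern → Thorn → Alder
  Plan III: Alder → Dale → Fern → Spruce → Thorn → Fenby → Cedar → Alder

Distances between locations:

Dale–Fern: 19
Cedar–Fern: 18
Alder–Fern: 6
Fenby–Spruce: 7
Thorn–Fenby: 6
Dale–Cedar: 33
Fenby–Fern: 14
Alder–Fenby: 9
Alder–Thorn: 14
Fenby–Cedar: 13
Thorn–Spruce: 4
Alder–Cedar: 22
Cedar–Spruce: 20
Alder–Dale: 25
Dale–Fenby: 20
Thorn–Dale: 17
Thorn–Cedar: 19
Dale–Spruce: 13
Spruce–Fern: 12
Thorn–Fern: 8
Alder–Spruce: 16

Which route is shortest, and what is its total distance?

101 — Plan III is the shortest.

Plan I: 25 + 20 + 6 + 4 + 12 + 18 + 22 = 107
Plan II: 25 + 13 + 20 + 13 + 14 + 8 + 14 = 107
Plan III: 25 + 19 + 12 + 4 + 6 + 13 + 22 = 101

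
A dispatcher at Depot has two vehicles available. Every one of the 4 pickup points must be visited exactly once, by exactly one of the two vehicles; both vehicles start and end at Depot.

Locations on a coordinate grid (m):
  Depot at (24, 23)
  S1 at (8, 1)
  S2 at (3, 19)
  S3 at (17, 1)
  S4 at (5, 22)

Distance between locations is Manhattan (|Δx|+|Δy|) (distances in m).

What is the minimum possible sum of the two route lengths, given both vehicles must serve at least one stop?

126 m — the smallest possible combined total.

Try each way of splitting the stops between the two vehicles (each non-empty) and, for each split, find the best tour for each vehicle:
  {S1} + {S2, S3, S4}: 76 + 86 = 162
  {S2} + {S1, S3, S4}: 50 + 82 = 132
  {S1, S2} + {S3, S4}: 86 + 82 = 168
  {S3} + {S1, S2, S4}: 58 + 86 = 144
  {S1, S3} + {S2, S4}: 76 + 50 = 126
  {S2, S3} + {S1, S4}: 86 + 82 = 168
  … (7 splits in total)
Best: vehicle 1 Depot → S1 → S3 → Depot = 76; vehicle 2 Depot → S2 → S4 → Depot = 50; combined 126.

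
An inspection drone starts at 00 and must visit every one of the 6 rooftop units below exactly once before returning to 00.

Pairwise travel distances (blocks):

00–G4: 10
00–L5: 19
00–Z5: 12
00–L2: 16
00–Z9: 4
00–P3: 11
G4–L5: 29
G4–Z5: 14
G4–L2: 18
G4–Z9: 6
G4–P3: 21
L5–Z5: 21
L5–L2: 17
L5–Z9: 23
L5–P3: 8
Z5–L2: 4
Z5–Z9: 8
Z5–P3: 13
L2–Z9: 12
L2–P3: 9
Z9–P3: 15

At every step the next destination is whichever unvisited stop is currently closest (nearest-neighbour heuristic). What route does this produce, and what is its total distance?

00 → [Z9:4 / G4:10 / P3:11 / Z5:12 / L2:16 / L5:19] → Z9 (4)
Z9 → [G4:6 / Z5:8 / L2:12 / P3:15 / L5:23] → G4 (6)
G4 → [Z5:14 / L2:18 / P3:21 / L5:29] → Z5 (14)
Z5 → [L2:4 / P3:13 / L5:21] → L2 (4)
L2 → [P3:9 / L5:17] → P3 (9)
P3 → [L5:8] → L5 (8)
Return L5→00: 19.
Total = 4 + 6 + 14 + 4 + 9 + 8 + 19 = 64.

Nearest-neighbour total = 64 blocks; route 00 → Z9 → G4 → Z5 → L2 → P3 → L5 → 00.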